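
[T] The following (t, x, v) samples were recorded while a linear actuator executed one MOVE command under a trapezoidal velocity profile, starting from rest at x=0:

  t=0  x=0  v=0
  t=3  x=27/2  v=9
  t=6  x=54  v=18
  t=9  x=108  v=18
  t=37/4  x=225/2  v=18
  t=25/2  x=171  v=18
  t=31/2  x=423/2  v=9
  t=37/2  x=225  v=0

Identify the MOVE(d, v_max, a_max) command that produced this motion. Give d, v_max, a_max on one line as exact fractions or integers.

final state: t=37/2, x=225, v=0 → d = 225
a_max = (9−0)/(3−0) = 3
max v = 18 over t∈[6,25/2] → v_max = 18
check: 18·(6+13/2) = 225 ✓

d=225 v_max=18 a_max=3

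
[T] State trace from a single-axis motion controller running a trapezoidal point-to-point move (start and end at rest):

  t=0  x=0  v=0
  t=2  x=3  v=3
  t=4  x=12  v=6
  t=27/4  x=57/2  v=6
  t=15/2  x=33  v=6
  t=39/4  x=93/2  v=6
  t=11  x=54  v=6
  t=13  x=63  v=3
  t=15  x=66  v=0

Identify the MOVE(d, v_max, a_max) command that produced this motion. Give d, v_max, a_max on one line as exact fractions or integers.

final state: t=15, x=66, v=0 → d = 66
a_max = (3−0)/(2−0) = 3/2
max v = 6 over t∈[4,11] → v_max = 6
check: 6·(4+7) = 66 ✓

d=66 v_max=6 a_max=3/2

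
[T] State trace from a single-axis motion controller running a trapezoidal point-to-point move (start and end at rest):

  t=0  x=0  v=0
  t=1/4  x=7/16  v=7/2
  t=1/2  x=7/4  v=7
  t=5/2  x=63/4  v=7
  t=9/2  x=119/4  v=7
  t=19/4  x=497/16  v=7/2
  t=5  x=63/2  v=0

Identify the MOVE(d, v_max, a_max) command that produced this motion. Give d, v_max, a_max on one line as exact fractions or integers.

d=63/2 v_max=7 a_max=14

final state: t=5, x=63/2, v=0 → d = 63/2
a_max = (7/2−0)/(1/4−0) = 14
max v = 7 over t∈[1/2,9/2] → v_max = 7
check: 7·(1/2+4) = 63/2 ✓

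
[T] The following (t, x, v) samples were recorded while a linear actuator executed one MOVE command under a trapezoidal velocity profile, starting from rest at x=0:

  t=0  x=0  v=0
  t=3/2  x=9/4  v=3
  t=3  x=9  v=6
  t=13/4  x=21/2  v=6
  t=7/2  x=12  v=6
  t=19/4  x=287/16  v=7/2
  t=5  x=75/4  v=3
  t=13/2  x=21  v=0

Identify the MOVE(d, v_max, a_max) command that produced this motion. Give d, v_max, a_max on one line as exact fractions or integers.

d=21 v_max=6 a_max=2

final state: t=13/2, x=21, v=0 → d = 21
a_max = (3−0)/(3/2−0) = 2
max v = 6 over t∈[3,7/2] → v_max = 6
check: 6·(3+1/2) = 21 ✓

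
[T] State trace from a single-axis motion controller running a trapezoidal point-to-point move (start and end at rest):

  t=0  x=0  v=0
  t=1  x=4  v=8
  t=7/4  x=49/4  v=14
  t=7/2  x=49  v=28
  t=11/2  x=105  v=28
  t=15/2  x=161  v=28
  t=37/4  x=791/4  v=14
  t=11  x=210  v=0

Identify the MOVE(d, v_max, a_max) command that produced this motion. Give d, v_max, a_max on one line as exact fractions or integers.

final state: t=11, x=210, v=0 → d = 210
a_max = (8−0)/(1−0) = 8
max v = 28 over t∈[7/2,15/2] → v_max = 28
check: 28·(7/2+4) = 210 ✓

d=210 v_max=28 a_max=8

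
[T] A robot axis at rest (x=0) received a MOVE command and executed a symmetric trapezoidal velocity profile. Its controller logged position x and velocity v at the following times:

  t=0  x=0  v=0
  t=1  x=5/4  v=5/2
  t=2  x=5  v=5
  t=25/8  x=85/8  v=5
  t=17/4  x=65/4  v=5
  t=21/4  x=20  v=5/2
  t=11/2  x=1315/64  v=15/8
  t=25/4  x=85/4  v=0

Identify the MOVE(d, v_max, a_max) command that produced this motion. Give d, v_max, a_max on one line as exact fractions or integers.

d=85/4 v_max=5 a_max=5/2

final state: t=25/4, x=85/4, v=0 → d = 85/4
a_max = (5/2−0)/(1−0) = 5/2
max v = 5 over t∈[2,17/4] → v_max = 5
check: 5·(2+9/4) = 85/4 ✓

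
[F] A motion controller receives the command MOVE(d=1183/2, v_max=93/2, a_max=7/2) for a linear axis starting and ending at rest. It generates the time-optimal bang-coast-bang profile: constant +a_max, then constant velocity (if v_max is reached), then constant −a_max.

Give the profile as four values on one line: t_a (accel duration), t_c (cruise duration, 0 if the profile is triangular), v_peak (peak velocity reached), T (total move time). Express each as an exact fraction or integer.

t_a=13 t_c=0 v_peak=91/2 T=26

(v_max)²/a_max = (93/2)²/(7/2) = 8649/14
1183/2 < 8649/14 → triangular
v_peak = √(1183/2·7/2) = √(8281/4) = 91/2
t_a = (91/2)/(7/2) = 13; t_c = 0
T = 2·13 = 26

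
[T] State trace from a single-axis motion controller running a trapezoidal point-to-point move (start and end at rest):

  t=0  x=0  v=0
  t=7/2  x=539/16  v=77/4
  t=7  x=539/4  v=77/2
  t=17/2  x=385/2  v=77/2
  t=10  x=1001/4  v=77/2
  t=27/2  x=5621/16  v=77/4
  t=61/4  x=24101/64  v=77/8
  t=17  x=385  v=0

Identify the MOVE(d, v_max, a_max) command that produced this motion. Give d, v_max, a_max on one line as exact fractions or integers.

d=385 v_max=77/2 a_max=11/2

final state: t=17, x=385, v=0 → d = 385
a_max = (77/4−0)/(7/2−0) = 11/2
max v = 77/2 over t∈[7,10] → v_max = 77/2
check: 77/2·(7+3) = 385 ✓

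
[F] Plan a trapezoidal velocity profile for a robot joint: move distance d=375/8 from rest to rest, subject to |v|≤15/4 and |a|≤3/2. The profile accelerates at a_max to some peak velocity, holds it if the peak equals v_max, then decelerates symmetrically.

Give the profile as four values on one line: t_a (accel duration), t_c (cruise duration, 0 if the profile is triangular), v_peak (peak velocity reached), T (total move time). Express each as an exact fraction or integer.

v_max²/a_max = (15/4)²/(3/2) = 75/8
375/8 ≥ 75/8 ⇒ cruise phase
t_a = (15/4)/(3/2) = 5/2; v_peak = 15/4
d_cruise = 375/8 − 75/8 = 75/2; t_c = (75/2)/(15/4) = 10
T = 2·5/2 + 10 = 15

t_a=5/2 t_c=10 v_peak=15/4 T=15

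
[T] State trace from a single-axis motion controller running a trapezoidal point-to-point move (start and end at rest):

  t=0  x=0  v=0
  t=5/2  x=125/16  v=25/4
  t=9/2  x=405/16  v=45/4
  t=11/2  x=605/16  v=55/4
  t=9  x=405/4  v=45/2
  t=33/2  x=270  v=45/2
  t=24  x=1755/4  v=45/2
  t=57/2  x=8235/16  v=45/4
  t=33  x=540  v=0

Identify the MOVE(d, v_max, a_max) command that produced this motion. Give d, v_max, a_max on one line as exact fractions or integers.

final state: t=33, x=540, v=0 → d = 540
a_max = (25/4−0)/(5/2−0) = 5/2
max v = 45/2 over t∈[9,24] → v_max = 45/2
check: 45/2·(9+15) = 540 ✓

d=540 v_max=45/2 a_max=5/2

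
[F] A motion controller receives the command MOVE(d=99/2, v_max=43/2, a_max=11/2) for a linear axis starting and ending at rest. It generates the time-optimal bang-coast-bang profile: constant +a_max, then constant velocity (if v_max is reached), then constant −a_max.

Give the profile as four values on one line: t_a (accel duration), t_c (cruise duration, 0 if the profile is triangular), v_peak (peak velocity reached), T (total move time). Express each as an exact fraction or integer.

(v_max)²/a_max = (43/2)²/(11/2) = 1849/22
99/2 < 1849/22 so t_c = 0
v_peak = √(99/2·11/2) = √(1089/4) = 33/2
t_a = (33/2)/(11/2) = 3; t_c = 0
T = 2·3 = 6

t_a=3 t_c=0 v_peak=33/2 T=6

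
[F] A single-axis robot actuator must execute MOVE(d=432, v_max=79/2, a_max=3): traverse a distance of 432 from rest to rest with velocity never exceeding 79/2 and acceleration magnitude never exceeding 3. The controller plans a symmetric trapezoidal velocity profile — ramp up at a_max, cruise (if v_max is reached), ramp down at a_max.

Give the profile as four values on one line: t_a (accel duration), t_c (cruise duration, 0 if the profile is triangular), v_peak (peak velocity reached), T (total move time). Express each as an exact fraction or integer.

t_a=12 t_c=0 v_peak=36 T=24

vₘ²/aₘ = (79/2)²/3 = 6241/12
432 < 6241/12 so t_c = 0
v_peak = √(432·3) = √1296 = 36
t_a = 36/3 = 12; t_c = 0
T = 2·12 = 24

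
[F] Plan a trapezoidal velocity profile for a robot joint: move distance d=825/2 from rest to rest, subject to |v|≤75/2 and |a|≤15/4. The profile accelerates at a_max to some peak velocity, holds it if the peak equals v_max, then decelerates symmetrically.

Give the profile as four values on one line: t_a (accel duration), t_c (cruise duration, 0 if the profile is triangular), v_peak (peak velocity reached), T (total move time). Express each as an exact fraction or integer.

t_a=10 t_c=1 v_peak=75/2 T=21

(v_max)²/a_max = (75/2)²/(15/4) = 375
825/2 ≥ 375 ⇒ cruise phase
t_a = (75/2)/(15/4) = 10; v_peak = 75/2
d_cruise = 825/2 − 375 = 75/2; t_c = (75/2)/(75/2) = 1
T = 2·10 + 1 = 21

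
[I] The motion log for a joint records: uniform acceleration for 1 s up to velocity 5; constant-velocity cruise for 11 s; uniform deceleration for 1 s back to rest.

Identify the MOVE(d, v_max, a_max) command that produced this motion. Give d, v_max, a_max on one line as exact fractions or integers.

d=60 v_max=5 a_max=5

a_max = 5/1 = 5
d_a = ½·5·1 = 5/2; d_c = 5·11 = 55
d = 2·5/2 + 55 = 60
t_c = 11 > 0 so v_max = 5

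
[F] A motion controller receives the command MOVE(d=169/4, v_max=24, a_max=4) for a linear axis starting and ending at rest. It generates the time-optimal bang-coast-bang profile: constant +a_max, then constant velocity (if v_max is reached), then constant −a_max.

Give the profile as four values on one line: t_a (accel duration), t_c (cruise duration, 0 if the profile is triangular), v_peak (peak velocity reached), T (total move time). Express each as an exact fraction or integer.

v_max²/a_max = 24²/4 = 144
169/4 < 144 ⇒ no cruise
v_peak = √(169/4·4) = √169 = 13
t_a = 13/4; t_c = 0
T = 2·13/4 = 13/2

t_a=13/4 t_c=0 v_peak=13 T=13/2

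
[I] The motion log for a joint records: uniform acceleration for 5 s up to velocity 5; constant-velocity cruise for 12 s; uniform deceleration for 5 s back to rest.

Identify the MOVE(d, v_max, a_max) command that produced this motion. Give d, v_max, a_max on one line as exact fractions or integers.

d=85 v_max=5 a_max=1

a_max = 5/5 = 1
d_a = ½·5·5 = 25/2; d_c = 5·12 = 60
d = 2·25/2 + 60 = 85
t_c = 12 > 0 ⇒ limit active, v_max = 5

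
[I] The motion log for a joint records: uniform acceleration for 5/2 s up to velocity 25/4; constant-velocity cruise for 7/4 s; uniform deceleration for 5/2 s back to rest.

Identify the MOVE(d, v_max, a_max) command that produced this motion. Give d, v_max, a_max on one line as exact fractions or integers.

a_max = (25/4)/(5/2) = 5/2
d_a = ½·25/4·5/2 = 125/16; d_c = 25/4·7/4 = 175/16
d = 2·125/16 + 175/16 = 425/16
t_c = 7/4 > 0 → v_max = v_peak = 25/4

d=425/16 v_max=25/4 a_max=5/2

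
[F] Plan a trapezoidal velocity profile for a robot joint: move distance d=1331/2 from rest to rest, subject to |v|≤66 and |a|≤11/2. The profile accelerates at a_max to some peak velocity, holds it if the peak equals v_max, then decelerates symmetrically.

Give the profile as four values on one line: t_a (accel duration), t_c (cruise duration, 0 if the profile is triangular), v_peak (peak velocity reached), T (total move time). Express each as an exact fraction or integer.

v_max²/a_max = 66²/(11/2) = 792
1331/2 < 792 ⇒ no cruise
v_peak = √(1331/2·11/2) = √(14641/4) = 121/2
t_a = (121/2)/(11/2) = 11; t_c = 0
T = 2·11 = 22

t_a=11 t_c=0 v_peak=121/2 T=22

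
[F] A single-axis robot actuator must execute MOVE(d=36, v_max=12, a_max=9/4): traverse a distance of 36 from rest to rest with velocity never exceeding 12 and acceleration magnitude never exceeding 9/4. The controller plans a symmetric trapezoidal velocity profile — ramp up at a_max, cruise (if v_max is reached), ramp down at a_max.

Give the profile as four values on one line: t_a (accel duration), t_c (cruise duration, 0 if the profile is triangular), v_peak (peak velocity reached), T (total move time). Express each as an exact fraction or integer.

t_a=4 t_c=0 v_peak=9 T=8

(v_max)²/a_max = 12²/(9/4) = 64
36 < 64 ⇒ no cruise
v_peak = √(36·9/4) = √81 = 9
t_a = 9/(9/4) = 4; t_c = 0
T = 2·4 = 8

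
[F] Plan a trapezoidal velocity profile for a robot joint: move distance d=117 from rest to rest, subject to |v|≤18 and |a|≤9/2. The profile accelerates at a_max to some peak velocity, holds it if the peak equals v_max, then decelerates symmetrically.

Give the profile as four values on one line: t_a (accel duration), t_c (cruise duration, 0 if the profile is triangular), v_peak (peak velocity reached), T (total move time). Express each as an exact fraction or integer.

t_a=4 t_c=5/2 v_peak=18 T=21/2

(v_max)²/a_max = 18²/(9/2) = 72
117 ≥ 72 ⇒ cruise phase
t_a = 18/(9/2) = 4; v_peak = 18
d_cruise = 117 − 72 = 45; t_c = 45/18 = 5/2
T = 2·4 + 5/2 = 21/2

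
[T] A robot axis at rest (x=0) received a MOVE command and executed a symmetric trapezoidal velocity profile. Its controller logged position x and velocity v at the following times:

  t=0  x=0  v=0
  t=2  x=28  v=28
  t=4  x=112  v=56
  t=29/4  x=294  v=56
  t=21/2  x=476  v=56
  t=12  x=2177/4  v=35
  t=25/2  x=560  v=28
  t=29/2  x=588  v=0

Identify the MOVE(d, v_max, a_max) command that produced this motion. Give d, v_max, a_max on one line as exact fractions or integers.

final state: t=29/2, x=588, v=0 → d = 588
a_max = (28−0)/(2−0) = 14
max v = 56 over t∈[4,21/2] → v_max = 56
check: 56·(4+13/2) = 588 ✓

d=588 v_max=56 a_max=14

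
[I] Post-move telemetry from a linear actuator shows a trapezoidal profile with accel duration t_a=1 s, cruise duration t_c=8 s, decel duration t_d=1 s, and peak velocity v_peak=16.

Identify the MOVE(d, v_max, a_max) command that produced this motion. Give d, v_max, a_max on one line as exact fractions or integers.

a_max = 16/1 = 16
d_a = ½·16·1 = 8; d_c = 16·8 = 128
d = 2·8 + 128 = 144
t_c = 8 > 0 so v_max = 16

d=144 v_max=16 a_max=16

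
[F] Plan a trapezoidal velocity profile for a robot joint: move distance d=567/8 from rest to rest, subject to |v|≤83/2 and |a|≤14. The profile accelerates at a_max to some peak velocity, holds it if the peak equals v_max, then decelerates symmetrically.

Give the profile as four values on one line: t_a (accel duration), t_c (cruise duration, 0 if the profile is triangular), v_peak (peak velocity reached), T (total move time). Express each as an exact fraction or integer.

vₘ²/aₘ = (83/2)²/14 = 6889/56
567/8 < 6889/56 ⇒ no cruise
v_peak = √(567/8·14) = √(3969/4) = 63/2
t_a = (63/2)/14 = 9/4; t_c = 0
T = 2·9/4 = 9/2

t_a=9/4 t_c=0 v_peak=63/2 T=9/2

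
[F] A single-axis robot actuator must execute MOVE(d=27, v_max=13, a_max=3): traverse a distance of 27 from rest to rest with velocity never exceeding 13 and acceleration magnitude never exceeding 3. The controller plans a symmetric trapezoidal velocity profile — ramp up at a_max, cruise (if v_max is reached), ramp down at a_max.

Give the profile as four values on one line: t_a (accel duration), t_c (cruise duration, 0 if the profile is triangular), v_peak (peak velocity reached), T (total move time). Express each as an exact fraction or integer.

t_a=3 t_c=0 v_peak=9 T=6

vₘ²/aₘ = 13²/3 = 169/3
27 < 169/3 so t_c = 0
v_peak = √(27·3) = √81 = 9
t_a = 9/3 = 3; t_c = 0
T = 2·3 = 6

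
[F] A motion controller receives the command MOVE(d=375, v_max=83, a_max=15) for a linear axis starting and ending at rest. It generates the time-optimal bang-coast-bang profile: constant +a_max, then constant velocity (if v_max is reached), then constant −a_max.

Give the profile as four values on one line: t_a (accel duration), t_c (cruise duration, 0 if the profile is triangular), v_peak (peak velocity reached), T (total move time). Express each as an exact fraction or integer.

t_a=5 t_c=0 v_peak=75 T=10

vₘ²/aₘ = 83²/15 = 6889/15
375 < 6889/15 ⇒ no cruise
v_peak = √(375·15) = √5625 = 75
t_a = 75/15 = 5; t_c = 0
T = 2·5 = 10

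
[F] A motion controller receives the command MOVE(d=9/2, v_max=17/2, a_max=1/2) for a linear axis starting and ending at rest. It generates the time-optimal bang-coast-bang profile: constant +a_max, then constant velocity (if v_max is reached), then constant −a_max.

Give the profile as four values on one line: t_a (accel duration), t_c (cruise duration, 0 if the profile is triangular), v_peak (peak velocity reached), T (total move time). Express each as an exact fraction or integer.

(v_max)²/a_max = (17/2)²/(1/2) = 289/2
9/2 < 289/2 so t_c = 0
v_peak = √(9/2·1/2) = √(9/4) = 3/2
t_a = (3/2)/(1/2) = 3; t_c = 0
T = 2·3 = 6

t_a=3 t_c=0 v_peak=3/2 T=6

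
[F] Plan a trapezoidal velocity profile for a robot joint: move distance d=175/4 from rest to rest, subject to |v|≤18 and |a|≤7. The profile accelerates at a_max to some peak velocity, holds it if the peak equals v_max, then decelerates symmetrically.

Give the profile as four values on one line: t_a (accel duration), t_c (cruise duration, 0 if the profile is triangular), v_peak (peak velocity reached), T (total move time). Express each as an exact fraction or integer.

(v_max)²/a_max = 18²/7 = 324/7
175/4 < 324/7 → triangular
v_peak = √(175/4·7) = √(1225/4) = 35/2
t_a = (35/2)/7 = 5/2; t_c = 0
T = 2·5/2 = 5

t_a=5/2 t_c=0 v_peak=35/2 T=5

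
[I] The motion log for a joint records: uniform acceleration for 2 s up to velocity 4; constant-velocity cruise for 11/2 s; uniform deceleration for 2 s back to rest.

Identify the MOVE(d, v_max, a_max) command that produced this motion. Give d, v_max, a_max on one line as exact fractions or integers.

a_max = 4/2 = 2
d_a = ½·4·2 = 4; d_c = 4·11/2 = 22
d = 2·4 + 22 = 30
t_c = 11/2 > 0 → v_max = v_peak = 4

d=30 v_max=4 a_max=2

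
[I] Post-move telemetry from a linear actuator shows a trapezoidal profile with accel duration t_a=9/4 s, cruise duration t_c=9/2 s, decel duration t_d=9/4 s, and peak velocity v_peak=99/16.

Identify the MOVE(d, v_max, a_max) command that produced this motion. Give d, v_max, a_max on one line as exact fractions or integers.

a_max = (99/16)/(9/4) = 11/4
d_a = ½·99/16·9/4 = 891/128; d_c = 99/16·9/2 = 891/32
d = 2·891/128 + 891/32 = 2673/64
t_c = 9/2 > 0 → v_max = v_peak = 99/16

d=2673/64 v_max=99/16 a_max=11/4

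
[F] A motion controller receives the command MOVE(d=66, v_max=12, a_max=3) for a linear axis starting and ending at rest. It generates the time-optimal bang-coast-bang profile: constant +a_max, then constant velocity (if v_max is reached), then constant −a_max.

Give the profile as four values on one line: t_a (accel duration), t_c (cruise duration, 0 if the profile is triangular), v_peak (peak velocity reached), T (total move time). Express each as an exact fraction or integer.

t_a=4 t_c=3/2 v_peak=12 T=19/2

(v_max)²/a_max = 12²/3 = 48
66 ≥ 48 ⇒ cruise phase
t_a = 12/3 = 4; v_peak = 12
d_cruise = 66 − 48 = 18; t_c = 18/12 = 3/2
T = 2·4 + 3/2 = 19/2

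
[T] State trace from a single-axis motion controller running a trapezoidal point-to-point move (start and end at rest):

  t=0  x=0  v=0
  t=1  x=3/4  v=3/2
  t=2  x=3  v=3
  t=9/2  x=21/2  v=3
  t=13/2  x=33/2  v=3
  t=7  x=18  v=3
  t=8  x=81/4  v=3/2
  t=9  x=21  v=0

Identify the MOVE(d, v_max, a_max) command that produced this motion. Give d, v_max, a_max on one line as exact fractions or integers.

final state: t=9, x=21, v=0 → d = 21
a_max = (3/2−0)/(1−0) = 3/2
max v = 3 over t∈[2,7] → v_max = 3
check: 3·(2+5) = 21 ✓

d=21 v_max=3 a_max=3/2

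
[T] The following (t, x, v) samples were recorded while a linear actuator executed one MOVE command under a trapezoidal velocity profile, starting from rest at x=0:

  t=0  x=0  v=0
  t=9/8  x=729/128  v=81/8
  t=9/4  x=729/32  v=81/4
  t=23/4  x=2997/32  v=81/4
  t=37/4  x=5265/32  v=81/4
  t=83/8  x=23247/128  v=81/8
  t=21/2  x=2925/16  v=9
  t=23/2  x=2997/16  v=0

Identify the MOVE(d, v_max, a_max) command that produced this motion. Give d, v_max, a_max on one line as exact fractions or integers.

d=2997/16 v_max=81/4 a_max=9

final state: t=23/2, x=2997/16, v=0 → d = 2997/16
a_max = (81/8−0)/(9/8−0) = 9
max v = 81/4 over t∈[9/4,37/4] → v_max = 81/4
check: 81/4·(9/4+7) = 2997/16 ✓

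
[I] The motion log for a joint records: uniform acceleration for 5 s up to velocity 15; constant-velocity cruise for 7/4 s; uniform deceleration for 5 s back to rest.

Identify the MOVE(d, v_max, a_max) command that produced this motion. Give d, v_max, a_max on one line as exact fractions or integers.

a_max = 15/5 = 3
d_a = ½·15·5 = 75/2; d_c = 15·7/4 = 105/4
d = 2·75/2 + 105/4 = 405/4
t_c = 7/4 > 0 so v_max = 15

d=405/4 v_max=15 a_max=3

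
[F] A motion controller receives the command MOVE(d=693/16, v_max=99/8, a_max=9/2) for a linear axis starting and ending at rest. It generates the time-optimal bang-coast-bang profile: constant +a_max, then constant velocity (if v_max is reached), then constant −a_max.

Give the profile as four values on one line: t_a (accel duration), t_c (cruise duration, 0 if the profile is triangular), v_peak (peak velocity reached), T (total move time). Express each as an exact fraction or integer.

(v_max)²/a_max = (99/8)²/(9/2) = 1089/32
693/16 ≥ 1089/32 so v_max reached
t_a = (99/8)/(9/2) = 11/4; v_peak = 99/8
d_cruise = 693/16 − 1089/32 = 297/32; t_c = (297/32)/(99/8) = 3/4
T = 2·11/4 + 3/4 = 25/4

t_a=11/4 t_c=3/4 v_peak=99/8 T=25/4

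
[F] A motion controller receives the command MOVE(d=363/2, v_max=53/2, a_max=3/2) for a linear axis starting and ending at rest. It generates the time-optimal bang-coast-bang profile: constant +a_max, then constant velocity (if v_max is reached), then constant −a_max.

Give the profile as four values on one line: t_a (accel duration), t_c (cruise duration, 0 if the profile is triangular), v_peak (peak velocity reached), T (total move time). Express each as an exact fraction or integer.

t_a=11 t_c=0 v_peak=33/2 T=22

vₘ²/aₘ = (53/2)²/(3/2) = 2809/6
363/2 < 2809/6 → triangular
v_peak = √(363/2·3/2) = √(1089/4) = 33/2
t_a = (33/2)/(3/2) = 11; t_c = 0
T = 2·11 = 22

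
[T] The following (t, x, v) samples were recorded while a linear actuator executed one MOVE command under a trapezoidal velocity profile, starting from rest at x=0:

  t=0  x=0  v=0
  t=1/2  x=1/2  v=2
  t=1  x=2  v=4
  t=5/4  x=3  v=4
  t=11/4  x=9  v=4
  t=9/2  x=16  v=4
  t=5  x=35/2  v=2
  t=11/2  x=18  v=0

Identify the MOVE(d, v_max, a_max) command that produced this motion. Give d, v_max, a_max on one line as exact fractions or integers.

d=18 v_max=4 a_max=4

final state: t=11/2, x=18, v=0 → d = 18
a_max = (2−0)/(1/2−0) = 4
max v = 4 over t∈[1,9/2] → v_max = 4
check: 4·(1+7/2) = 18 ✓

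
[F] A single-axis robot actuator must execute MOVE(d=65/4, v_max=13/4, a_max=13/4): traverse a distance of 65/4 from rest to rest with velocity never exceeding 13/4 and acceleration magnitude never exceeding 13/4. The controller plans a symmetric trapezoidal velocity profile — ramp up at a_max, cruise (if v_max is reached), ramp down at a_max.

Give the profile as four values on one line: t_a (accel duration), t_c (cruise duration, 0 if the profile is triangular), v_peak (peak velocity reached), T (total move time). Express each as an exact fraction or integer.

t_a=1 t_c=4 v_peak=13/4 T=6

v_max²/a_max = (13/4)²/(13/4) = 13/4
65/4 ≥ 13/4 so v_max reached
t_a = (13/4)/(13/4) = 1; v_peak = 13/4
d_cruise = 65/4 − 13/4 = 13; t_c = 13/(13/4) = 4
T = 2·1 + 4 = 6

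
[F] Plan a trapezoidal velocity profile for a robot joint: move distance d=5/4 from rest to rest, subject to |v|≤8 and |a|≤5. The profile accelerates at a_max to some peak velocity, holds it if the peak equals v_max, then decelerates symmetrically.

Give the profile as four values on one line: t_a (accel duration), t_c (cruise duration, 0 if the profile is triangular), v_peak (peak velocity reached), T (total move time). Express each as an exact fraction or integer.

v_max²/a_max = 8²/5 = 64/5
5/4 < 64/5 so t_c = 0
v_peak = √(5/4·5) = √(25/4) = 5/2
t_a = (5/2)/5 = 1/2; t_c = 0
T = 2·1/2 = 1

t_a=1/2 t_c=0 v_peak=5/2 T=1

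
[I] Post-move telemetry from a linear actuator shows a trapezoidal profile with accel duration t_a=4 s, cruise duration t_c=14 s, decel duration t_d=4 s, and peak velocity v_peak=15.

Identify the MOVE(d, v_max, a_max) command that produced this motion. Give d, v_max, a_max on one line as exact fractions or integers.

a_max = 15/4
d_a = ½·15·4 = 30; d_c = 15·14 = 210
d = 2·30 + 210 = 270
t_c = 14 > 0 ⇒ limit active, v_max = 15

d=270 v_max=15 a_max=15/4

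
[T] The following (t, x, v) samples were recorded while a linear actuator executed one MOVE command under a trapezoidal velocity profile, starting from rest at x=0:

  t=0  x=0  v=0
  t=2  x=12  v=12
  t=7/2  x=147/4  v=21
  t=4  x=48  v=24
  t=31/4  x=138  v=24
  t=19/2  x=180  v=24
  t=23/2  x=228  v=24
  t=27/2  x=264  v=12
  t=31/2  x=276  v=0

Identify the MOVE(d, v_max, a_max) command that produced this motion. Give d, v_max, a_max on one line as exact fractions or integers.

final state: t=31/2, x=276, v=0 → d = 276
a_max = (12−0)/(2−0) = 6
max v = 24 over t∈[4,23/2] → v_max = 24
check: 24·(4+15/2) = 276 ✓

d=276 v_max=24 a_max=6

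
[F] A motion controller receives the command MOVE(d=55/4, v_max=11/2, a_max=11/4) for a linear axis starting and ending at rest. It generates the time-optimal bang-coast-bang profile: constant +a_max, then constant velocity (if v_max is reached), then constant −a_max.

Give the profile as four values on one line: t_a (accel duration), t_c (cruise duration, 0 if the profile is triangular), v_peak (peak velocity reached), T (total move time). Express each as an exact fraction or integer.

(v_max)²/a_max = (11/2)²/(11/4) = 11
55/4 ≥ 11 so v_max reached
t_a = (11/2)/(11/4) = 2; v_peak = 11/2
d_cruise = 55/4 − 11 = 11/4; t_c = (11/4)/(11/2) = 1/2
T = 2·2 + 1/2 = 9/2

t_a=2 t_c=1/2 v_peak=11/2 T=9/2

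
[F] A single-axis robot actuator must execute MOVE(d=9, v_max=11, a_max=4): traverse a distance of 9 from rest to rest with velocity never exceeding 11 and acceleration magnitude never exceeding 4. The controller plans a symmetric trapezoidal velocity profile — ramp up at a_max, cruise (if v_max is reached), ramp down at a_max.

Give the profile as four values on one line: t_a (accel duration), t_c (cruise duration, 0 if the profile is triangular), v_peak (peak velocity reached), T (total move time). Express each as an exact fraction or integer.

t_a=3/2 t_c=0 v_peak=6 T=3

(v_max)²/a_max = 11²/4 = 121/4
9 < 121/4 → triangular
v_peak = √(9·4) = √36 = 6
t_a = 6/4 = 3/2; t_c = 0
T = 2·3/2 = 3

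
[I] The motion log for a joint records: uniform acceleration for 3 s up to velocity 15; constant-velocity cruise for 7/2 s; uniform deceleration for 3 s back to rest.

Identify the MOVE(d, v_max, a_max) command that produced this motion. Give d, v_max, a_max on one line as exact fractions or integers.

d=195/2 v_max=15 a_max=5

a_max = 15/3 = 5
d_a = ½·15·3 = 45/2; d_c = 15·7/2 = 105/2
d = 2·45/2 + 105/2 = 195/2
t_c = 7/2 > 0 → v_max = v_peak = 15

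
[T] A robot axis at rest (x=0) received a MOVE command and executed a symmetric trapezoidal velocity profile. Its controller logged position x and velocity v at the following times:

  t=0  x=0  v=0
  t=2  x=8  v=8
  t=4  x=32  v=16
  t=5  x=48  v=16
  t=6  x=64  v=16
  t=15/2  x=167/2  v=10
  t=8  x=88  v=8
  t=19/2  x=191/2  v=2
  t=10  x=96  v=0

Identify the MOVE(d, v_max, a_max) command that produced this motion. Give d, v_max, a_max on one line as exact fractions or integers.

d=96 v_max=16 a_max=4

final state: t=10, x=96, v=0 → d = 96
a_max = (8−0)/(2−0) = 4
max v = 16 over t∈[4,6] → v_max = 16
check: 16·(4+2) = 96 ✓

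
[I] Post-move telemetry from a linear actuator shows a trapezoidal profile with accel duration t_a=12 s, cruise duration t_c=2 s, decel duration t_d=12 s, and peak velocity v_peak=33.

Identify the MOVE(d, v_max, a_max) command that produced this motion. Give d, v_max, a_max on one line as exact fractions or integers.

d=462 v_max=33 a_max=11/4

a_max = 33/12 = 11/4
d_a = ½·33·12 = 198; d_c = 33·2 = 66
d = 2·198 + 66 = 462
t_c = 2 > 0 → v_max = v_peak = 33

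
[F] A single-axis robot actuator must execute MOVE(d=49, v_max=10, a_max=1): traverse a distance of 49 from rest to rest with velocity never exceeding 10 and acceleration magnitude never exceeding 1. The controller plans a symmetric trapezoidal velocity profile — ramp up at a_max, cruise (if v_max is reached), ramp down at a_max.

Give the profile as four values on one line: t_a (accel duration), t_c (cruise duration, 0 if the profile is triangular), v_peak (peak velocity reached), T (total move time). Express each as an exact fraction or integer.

t_a=7 t_c=0 v_peak=7 T=14

(v_max)²/a_max = 10²/1 = 100
49 < 100 so t_c = 0
v_peak = √(49·1) = √49 = 7
t_a = 7/1 = 7; t_c = 0
T = 2·7 = 14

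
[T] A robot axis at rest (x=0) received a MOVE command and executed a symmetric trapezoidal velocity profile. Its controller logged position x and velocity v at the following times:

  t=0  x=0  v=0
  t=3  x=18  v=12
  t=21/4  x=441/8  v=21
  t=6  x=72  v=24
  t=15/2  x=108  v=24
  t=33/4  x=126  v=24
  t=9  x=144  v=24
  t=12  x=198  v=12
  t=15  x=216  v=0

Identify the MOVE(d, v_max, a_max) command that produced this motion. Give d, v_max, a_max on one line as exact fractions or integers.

final state: t=15, x=216, v=0 → d = 216
a_max = (12−0)/(3−0) = 4
max v = 24 over t∈[6,9] → v_max = 24
check: 24·(6+3) = 216 ✓

d=216 v_max=24 a_max=4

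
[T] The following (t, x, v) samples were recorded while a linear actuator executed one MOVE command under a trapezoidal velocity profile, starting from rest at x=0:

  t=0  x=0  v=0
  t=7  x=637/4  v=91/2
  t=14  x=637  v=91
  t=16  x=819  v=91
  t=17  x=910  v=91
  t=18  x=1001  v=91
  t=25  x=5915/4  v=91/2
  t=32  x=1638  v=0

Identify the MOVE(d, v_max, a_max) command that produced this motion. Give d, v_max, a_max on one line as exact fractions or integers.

final state: t=32, x=1638, v=0 → d = 1638
a_max = (91/2−0)/(7−0) = 13/2
max v = 91 over t∈[14,18] → v_max = 91
check: 91·(14+4) = 1638 ✓

d=1638 v_max=91 a_max=13/2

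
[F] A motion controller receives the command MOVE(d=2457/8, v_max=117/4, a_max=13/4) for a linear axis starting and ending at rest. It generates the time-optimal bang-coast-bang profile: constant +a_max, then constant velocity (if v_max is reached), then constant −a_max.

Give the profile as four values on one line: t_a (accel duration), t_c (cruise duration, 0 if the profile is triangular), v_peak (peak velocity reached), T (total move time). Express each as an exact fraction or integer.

t_a=9 t_c=3/2 v_peak=117/4 T=39/2

(v_max)²/a_max = (117/4)²/(13/4) = 1053/4
2457/8 ≥ 1053/4 so v_max reached
t_a = (117/4)/(13/4) = 9; v_peak = 117/4
d_cruise = 2457/8 − 1053/4 = 351/8; t_c = (351/8)/(117/4) = 3/2
T = 2·9 + 3/2 = 39/2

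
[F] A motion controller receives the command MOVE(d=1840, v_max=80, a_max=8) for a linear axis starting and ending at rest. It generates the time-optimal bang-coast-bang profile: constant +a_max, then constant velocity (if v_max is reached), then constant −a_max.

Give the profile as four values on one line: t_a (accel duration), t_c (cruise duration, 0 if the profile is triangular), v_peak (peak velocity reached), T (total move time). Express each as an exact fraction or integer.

t_a=10 t_c=13 v_peak=80 T=33

v_max²/a_max = 80²/8 = 800
1840 ≥ 800 → trapezoidal
t_a = 80/8 = 10; v_peak = 80
d_cruise = 1840 − 800 = 1040; t_c = 1040/80 = 13
T = 2·10 + 13 = 33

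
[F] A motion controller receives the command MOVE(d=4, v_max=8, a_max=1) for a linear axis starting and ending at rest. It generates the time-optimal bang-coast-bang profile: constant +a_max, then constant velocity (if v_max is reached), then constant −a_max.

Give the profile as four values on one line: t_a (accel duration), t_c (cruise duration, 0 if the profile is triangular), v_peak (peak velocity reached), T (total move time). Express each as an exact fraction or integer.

vₘ²/aₘ = 8²/1 = 64
4 < 64 ⇒ no cruise
v_peak = √(4·1) = √4 = 2
t_a = 2/1 = 2; t_c = 0
T = 2·2 = 4

t_a=2 t_c=0 v_peak=2 T=4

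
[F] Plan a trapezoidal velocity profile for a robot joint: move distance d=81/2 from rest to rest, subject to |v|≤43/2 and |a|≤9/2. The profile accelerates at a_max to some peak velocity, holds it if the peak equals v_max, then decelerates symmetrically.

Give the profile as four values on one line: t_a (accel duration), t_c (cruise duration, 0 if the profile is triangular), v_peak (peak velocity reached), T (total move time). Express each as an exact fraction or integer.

t_a=3 t_c=0 v_peak=27/2 T=6

(v_max)²/a_max = (43/2)²/(9/2) = 1849/18
81/2 < 1849/18 so t_c = 0
v_peak = √(81/2·9/2) = √(729/4) = 27/2
t_a = (27/2)/(9/2) = 3; t_c = 0
T = 2·3 = 6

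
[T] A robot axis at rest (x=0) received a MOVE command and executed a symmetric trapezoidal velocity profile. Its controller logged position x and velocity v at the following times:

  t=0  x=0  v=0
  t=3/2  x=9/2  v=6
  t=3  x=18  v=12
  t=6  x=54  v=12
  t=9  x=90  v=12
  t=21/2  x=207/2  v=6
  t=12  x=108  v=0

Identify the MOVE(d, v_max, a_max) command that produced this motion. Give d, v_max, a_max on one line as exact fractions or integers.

final state: t=12, x=108, v=0 → d = 108
a_max = (6−0)/(3/2−0) = 4
max v = 12 over t∈[3,9] → v_max = 12
check: 12·(3+6) = 108 ✓

d=108 v_max=12 a_max=4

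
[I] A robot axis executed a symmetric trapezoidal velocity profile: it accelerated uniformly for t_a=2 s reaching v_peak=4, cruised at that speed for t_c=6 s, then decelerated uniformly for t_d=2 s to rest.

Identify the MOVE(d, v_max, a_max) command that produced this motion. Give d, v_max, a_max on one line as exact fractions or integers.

a_max = 4/2 = 2
d_a = ½·4·2 = 4; d_c = 4·6 = 24
d = 2·4 + 24 = 32
t_c = 6 > 0 ⇒ limit active, v_max = 4

d=32 v_max=4 a_max=2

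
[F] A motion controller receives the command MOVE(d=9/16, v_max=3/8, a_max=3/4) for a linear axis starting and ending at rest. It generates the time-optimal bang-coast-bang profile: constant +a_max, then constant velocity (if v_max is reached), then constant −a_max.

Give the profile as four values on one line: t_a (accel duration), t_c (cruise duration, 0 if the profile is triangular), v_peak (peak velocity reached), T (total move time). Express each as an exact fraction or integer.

t_a=1/2 t_c=1 v_peak=3/8 T=2

(v_max)²/a_max = (3/8)²/(3/4) = 3/16
9/16 ≥ 3/16 → trapezoidal
t_a = (3/8)/(3/4) = 1/2; v_peak = 3/8
d_cruise = 9/16 − 3/16 = 3/8; t_c = (3/8)/(3/8) = 1
T = 2·1/2 + 1 = 2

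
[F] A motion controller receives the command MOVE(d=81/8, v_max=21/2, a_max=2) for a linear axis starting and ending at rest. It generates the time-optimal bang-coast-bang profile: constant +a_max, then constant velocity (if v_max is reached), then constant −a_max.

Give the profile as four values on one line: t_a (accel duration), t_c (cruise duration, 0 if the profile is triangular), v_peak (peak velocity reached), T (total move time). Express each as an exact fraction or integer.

t_a=9/4 t_c=0 v_peak=9/2 T=9/2

vₘ²/aₘ = (21/2)²/2 = 441/8
81/8 < 441/8 ⇒ no cruise
v_peak = √(81/8·2) = √(81/4) = 9/2
t_a = (9/2)/2 = 9/4; t_c = 0
T = 2·9/4 = 9/2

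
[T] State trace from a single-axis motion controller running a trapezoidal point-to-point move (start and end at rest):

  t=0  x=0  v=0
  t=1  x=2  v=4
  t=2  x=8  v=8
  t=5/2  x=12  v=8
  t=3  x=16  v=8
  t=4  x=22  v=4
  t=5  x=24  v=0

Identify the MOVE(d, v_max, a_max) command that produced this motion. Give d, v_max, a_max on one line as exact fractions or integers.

d=24 v_max=8 a_max=4

final state: t=5, x=24, v=0 → d = 24
a_max = (4−0)/(1−0) = 4
max v = 8 over t∈[2,3] → v_max = 8
check: 8·(2+1) = 24 ✓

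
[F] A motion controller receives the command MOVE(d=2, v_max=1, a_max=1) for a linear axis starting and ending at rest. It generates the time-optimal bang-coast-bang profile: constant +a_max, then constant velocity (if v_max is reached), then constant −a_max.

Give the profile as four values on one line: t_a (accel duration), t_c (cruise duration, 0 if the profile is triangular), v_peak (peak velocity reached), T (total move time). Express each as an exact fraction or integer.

(v_max)²/a_max = 1²/1 = 1
2 ≥ 1 ⇒ cruise phase
t_a = 1/1 = 1; v_peak = 1
d_cruise = 2 − 1 = 1; t_c = 1/1 = 1
T = 2·1 + 1 = 3

t_a=1 t_c=1 v_peak=1 T=3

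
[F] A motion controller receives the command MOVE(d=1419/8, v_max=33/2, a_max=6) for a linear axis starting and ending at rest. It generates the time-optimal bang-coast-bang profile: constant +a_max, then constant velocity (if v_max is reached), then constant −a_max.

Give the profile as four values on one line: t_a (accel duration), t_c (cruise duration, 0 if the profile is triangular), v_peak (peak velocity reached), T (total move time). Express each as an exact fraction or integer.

(v_max)²/a_max = (33/2)²/6 = 363/8
1419/8 ≥ 363/8 ⇒ cruise phase
t_a = (33/2)/6 = 11/4; v_peak = 33/2
d_cruise = 1419/8 − 363/8 = 132; t_c = 132/(33/2) = 8
T = 2·11/4 + 8 = 27/2

t_a=11/4 t_c=8 v_peak=33/2 T=27/2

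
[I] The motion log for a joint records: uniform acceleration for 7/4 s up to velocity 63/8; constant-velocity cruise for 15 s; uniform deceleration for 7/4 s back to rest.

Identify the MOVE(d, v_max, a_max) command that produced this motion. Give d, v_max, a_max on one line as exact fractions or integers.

d=4221/32 v_max=63/8 a_max=9/2

a_max = (63/8)/(7/4) = 9/2
d_a = ½·63/8·7/4 = 441/64; d_c = 63/8·15 = 945/8
d = 2·441/64 + 945/8 = 4221/32
t_c = 15 > 0 so v_max = 63/8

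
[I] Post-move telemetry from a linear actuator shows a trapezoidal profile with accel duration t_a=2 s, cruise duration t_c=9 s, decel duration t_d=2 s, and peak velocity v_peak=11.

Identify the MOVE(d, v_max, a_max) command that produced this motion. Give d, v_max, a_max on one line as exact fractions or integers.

d=121 v_max=11 a_max=11/2

a_max = 11/2
d_a = ½·11·2 = 11; d_c = 11·9 = 99
d = 2·11 + 99 = 121
t_c = 9 > 0 so v_max = 11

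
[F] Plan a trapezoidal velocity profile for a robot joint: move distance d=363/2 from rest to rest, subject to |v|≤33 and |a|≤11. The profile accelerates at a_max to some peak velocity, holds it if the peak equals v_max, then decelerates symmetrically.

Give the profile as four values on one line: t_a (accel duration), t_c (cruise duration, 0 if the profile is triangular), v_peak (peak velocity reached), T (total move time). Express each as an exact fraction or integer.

t_a=3 t_c=5/2 v_peak=33 T=17/2

v_max²/a_max = 33²/11 = 99
363/2 ≥ 99 → trapezoidal
t_a = 33/11 = 3; v_peak = 33
d_cruise = 363/2 − 99 = 165/2; t_c = (165/2)/33 = 5/2
T = 2·3 + 5/2 = 17/2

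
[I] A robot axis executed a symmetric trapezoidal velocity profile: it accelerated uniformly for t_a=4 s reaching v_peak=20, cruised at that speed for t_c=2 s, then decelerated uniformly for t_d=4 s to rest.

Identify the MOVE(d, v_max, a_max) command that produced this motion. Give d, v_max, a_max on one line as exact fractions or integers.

d=120 v_max=20 a_max=5

a_max = 20/4 = 5
d_a = ½·20·4 = 40; d_c = 20·2 = 40
d = 2·40 + 40 = 120
t_c = 2 > 0 so v_max = 20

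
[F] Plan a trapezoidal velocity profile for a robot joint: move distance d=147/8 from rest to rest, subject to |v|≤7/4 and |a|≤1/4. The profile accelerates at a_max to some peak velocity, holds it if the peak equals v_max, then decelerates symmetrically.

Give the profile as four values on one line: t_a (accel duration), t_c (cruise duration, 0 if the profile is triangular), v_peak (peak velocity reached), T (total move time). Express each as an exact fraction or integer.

t_a=7 t_c=7/2 v_peak=7/4 T=35/2

vₘ²/aₘ = (7/4)²/(1/4) = 49/4
147/8 ≥ 49/4 ⇒ cruise phase
t_a = (7/4)/(1/4) = 7; v_peak = 7/4
d_cruise = 147/8 − 49/4 = 49/8; t_c = (49/8)/(7/4) = 7/2
T = 2·7 + 7/2 = 35/2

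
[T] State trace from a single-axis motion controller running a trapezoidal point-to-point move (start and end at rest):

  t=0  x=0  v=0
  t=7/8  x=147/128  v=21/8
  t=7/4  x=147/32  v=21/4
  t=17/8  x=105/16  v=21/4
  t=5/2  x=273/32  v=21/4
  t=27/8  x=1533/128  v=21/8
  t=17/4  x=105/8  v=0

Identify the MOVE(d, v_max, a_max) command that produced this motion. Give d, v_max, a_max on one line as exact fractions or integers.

d=105/8 v_max=21/4 a_max=3

final state: t=17/4, x=105/8, v=0 → d = 105/8
a_max = (21/8−0)/(7/8−0) = 3
max v = 21/4 over t∈[7/4,5/2] → v_max = 21/4
check: 21/4·(7/4+3/4) = 105/8 ✓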